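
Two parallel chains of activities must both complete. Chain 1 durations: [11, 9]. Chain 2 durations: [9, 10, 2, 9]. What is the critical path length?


Path A total = 11 + 9 = 20
Path B total = 9 + 10 + 2 + 9 = 30
Critical path = longest path = max(20, 30) = 30

30


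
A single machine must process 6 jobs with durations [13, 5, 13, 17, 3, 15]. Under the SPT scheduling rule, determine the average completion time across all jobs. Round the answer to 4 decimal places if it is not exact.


Sort jobs by processing time (SPT order): [3, 5, 13, 13, 15, 17]
Compute completion times sequentially:
  Job 1: processing = 3, completes at 3
  Job 2: processing = 5, completes at 8
  Job 3: processing = 13, completes at 21
  Job 4: processing = 13, completes at 34
  Job 5: processing = 15, completes at 49
  Job 6: processing = 17, completes at 66
Sum of completion times = 181
Average completion time = 181/6 = 30.1667

30.1667


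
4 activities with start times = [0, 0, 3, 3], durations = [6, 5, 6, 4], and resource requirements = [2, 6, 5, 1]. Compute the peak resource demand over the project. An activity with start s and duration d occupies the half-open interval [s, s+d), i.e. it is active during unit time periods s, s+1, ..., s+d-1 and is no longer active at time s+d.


Each activity i is active on [start_i, start_i + duration_i).
Compute total resource usage per time slot:
  t=0: active resources = [2, 6], total = 8
  t=1: active resources = [2, 6], total = 8
  t=2: active resources = [2, 6], total = 8
  t=3: active resources = [2, 6, 5, 1], total = 14
  t=4: active resources = [2, 6, 5, 1], total = 14
  t=5: active resources = [2, 5, 1], total = 8
  t=6: active resources = [5, 1], total = 6
  t=7: active resources = [5], total = 5
  t=8: active resources = [5], total = 5
Peak resource demand = 14

14


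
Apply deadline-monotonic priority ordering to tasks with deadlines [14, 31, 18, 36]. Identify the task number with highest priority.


Sort tasks by relative deadline (ascending):
  Task 1: deadline = 14
  Task 3: deadline = 18
  Task 2: deadline = 31
  Task 4: deadline = 36
Priority order (highest first): [1, 3, 2, 4]
Highest priority task = 1

1


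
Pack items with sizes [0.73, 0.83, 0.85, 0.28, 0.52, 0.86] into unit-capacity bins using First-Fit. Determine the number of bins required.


Place items sequentially using First-Fit:
  Item 0.73 -> new Bin 1
  Item 0.83 -> new Bin 2
  Item 0.85 -> new Bin 3
  Item 0.28 -> new Bin 4
  Item 0.52 -> Bin 4 (now 0.8)
  Item 0.86 -> new Bin 5
Total bins used = 5

5


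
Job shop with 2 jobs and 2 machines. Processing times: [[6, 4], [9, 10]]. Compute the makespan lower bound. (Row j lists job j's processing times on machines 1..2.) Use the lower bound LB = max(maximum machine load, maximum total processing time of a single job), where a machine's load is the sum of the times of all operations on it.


Machine loads:
  Machine 1: 6 + 9 = 15
  Machine 2: 4 + 10 = 14
Max machine load = 15
Job totals:
  Job 1: 10
  Job 2: 19
Max job total = 19
Lower bound = max(15, 19) = 19

19


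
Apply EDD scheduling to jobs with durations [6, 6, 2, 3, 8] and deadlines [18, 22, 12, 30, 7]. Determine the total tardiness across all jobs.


Sort by due date (EDD order): [(8, 7), (2, 12), (6, 18), (6, 22), (3, 30)]
Compute completion times and tardiness:
  Job 1: p=8, d=7, C=8, tardiness=max(0,8-7)=1
  Job 2: p=2, d=12, C=10, tardiness=max(0,10-12)=0
  Job 3: p=6, d=18, C=16, tardiness=max(0,16-18)=0
  Job 4: p=6, d=22, C=22, tardiness=max(0,22-22)=0
  Job 5: p=3, d=30, C=25, tardiness=max(0,25-30)=0
Total tardiness = 1

1


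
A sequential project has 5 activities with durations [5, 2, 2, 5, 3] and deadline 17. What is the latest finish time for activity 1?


LF(activity 1) = deadline - sum of successor durations
Successors: activities 2 through 5 with durations [2, 2, 5, 3]
Sum of successor durations = 12
LF = 17 - 12 = 5

5


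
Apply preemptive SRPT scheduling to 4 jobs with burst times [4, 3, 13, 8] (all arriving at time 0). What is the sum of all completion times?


Since all jobs arrive at t=0, SRPT equals SPT ordering.
SPT order: [3, 4, 8, 13]
Completion times:
  Job 1: p=3, C=3
  Job 2: p=4, C=7
  Job 3: p=8, C=15
  Job 4: p=13, C=28
Total completion time = 3 + 7 + 15 + 28 = 53

53


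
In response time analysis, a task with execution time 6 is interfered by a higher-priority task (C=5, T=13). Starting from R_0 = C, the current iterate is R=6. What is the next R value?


R_next = C + ceil(R_prev / T_hp) * C_hp
ceil(6 / 13) = ceil(0.4615) = 1
Interference = 1 * 5 = 5
R_next = 6 + 5 = 11

11


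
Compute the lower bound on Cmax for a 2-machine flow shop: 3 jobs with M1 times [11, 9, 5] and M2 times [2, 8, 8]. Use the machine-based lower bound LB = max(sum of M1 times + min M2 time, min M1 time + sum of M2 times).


LB1 = sum(M1 times) + min(M2 times) = 25 + 2 = 27
LB2 = min(M1 times) + sum(M2 times) = 5 + 18 = 23
Lower bound = max(LB1, LB2) = max(27, 23) = 27

27


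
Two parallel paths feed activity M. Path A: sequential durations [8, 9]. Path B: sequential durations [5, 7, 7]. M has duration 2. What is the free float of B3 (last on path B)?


ES(B3) = sum of predecessors on chain B = 12
EF(B3) = ES + duration = 12 + 7 = 19
Successor of B3 is M. ES(M) = max(sum(A), sum(B)) = max(17, 19) = 19
Free float = ES(successor) - EF(current) = 19 - 19 = 0

0


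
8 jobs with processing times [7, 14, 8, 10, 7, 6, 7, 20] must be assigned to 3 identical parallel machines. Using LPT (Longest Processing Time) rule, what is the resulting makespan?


Sort jobs in decreasing order (LPT): [20, 14, 10, 8, 7, 7, 7, 6]
Assign each job to the least loaded machine:
  Machine 1: jobs [20, 7], load = 27
  Machine 2: jobs [14, 7, 6], load = 27
  Machine 3: jobs [10, 8, 7], load = 25
Makespan = max load = 27

27


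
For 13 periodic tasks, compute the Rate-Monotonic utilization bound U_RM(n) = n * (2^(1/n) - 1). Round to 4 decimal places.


Compute 2^(1/13) = 1.0547660765
Subtract 1: 1.0547660765 - 1 = 0.0547660765
Multiply by n: 13 * 0.0547660765 = 0.7119589945
Round to 4 dp: 0.7120

0.7120


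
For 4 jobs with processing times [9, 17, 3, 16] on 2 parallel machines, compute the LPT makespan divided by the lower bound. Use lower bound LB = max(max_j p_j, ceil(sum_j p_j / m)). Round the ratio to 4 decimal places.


LPT order: [17, 16, 9, 3]
Machine loads after assignment: [20, 25]
LPT makespan = 25
Lower bound = max(max_job, ceil(total/2)) = max(17, 23) = 23
Ratio = 25 / 23 = 1.087

1.087


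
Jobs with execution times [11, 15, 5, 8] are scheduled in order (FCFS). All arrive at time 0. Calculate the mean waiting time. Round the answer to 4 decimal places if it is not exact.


FCFS order (as given): [11, 15, 5, 8]
Waiting times:
  Job 1: wait = 0
  Job 2: wait = 11
  Job 3: wait = 26
  Job 4: wait = 31
Sum of waiting times = 68
Average waiting time = 68/4 = 17.0

17.0


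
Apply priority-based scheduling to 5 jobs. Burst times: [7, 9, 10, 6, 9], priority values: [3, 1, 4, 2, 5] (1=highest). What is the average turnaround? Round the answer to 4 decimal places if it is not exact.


Sort by priority (ascending = highest first):
Order: [(1, 9), (2, 6), (3, 7), (4, 10), (5, 9)]
Completion times:
  Priority 1, burst=9, C=9
  Priority 2, burst=6, C=15
  Priority 3, burst=7, C=22
  Priority 4, burst=10, C=32
  Priority 5, burst=9, C=41
Average turnaround = 119/5 = 23.8

23.8


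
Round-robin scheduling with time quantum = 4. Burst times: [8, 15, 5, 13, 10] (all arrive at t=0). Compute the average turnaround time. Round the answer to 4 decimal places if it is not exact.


Time quantum = 4
Execution trace:
  J1 runs 4 units, time = 4
  J2 runs 4 units, time = 8
  J3 runs 4 units, time = 12
  J4 runs 4 units, time = 16
  J5 runs 4 units, time = 20
  J1 runs 4 units, time = 24
  J2 runs 4 units, time = 28
  J3 runs 1 units, time = 29
  J4 runs 4 units, time = 33
  J5 runs 4 units, time = 37
  J2 runs 4 units, time = 41
  J4 runs 4 units, time = 45
  J5 runs 2 units, time = 47
  J2 runs 3 units, time = 50
  J4 runs 1 units, time = 51
Finish times: [24, 50, 29, 51, 47]
Average turnaround = 201/5 = 40.2

40.2


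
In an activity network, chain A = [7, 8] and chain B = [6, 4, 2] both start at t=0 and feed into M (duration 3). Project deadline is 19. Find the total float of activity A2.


Forward pass: ES(A2) = sum of predecessors on chain A = 7
EF = ES + duration = 7 + 8 = 15
Backward pass: LF(M) = deadline = 19; LS(M) = 19 - 3 = 16
LF(A2) = LS(M) - sum(successors on chain A) = 16 - 0 = 16
LS = LF - duration = 16 - 8 = 8
Total float = LS - ES = 8 - 7 = 1

1


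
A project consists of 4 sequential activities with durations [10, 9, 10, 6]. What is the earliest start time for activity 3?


Activity 3 starts after activities 1 through 2 complete.
Predecessor durations: [10, 9]
ES = 10 + 9 = 19

19


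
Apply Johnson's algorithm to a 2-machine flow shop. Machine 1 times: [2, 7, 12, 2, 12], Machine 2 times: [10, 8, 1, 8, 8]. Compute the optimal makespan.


Apply Johnson's rule:
  Group 1 (a <= b): [(1, 2, 10), (4, 2, 8), (2, 7, 8)]
  Group 2 (a > b): [(5, 12, 8), (3, 12, 1)]
Optimal job order: [1, 4, 2, 5, 3]
Schedule:
  Job 1: M1 done at 2, M2 done at 12
  Job 4: M1 done at 4, M2 done at 20
  Job 2: M1 done at 11, M2 done at 28
  Job 5: M1 done at 23, M2 done at 36
  Job 3: M1 done at 35, M2 done at 37
Makespan = 37

37


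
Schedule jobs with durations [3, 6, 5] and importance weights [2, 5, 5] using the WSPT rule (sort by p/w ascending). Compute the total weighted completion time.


Compute p/w ratios and sort ascending (WSPT): [(5, 5), (6, 5), (3, 2)]
Compute weighted completion times:
  Job (p=5,w=5): C=5, w*C=5*5=25
  Job (p=6,w=5): C=11, w*C=5*11=55
  Job (p=3,w=2): C=14, w*C=2*14=28
Total weighted completion time = 108

108


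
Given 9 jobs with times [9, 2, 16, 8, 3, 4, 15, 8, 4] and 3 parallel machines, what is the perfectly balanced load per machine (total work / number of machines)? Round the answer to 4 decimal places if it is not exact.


Total processing time = 9 + 2 + 16 + 8 + 3 + 4 + 15 + 8 + 4 = 69
Number of machines = 3
Ideal balanced load = 69 / 3 = 23.0

23.0


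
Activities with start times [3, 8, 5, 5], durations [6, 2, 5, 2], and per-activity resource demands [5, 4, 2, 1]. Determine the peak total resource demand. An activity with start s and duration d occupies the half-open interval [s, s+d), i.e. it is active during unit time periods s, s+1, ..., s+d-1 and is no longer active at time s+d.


Each activity i is active on [start_i, start_i + duration_i).
Compute total resource usage per time slot:
  t=0: active resources = [], total = 0
  t=1: active resources = [], total = 0
  t=2: active resources = [], total = 0
  t=3: active resources = [5], total = 5
  t=4: active resources = [5], total = 5
  t=5: active resources = [5, 2, 1], total = 8
  t=6: active resources = [5, 2, 1], total = 8
  t=7: active resources = [5, 2], total = 7
  t=8: active resources = [5, 4, 2], total = 11
  t=9: active resources = [4, 2], total = 6
Peak resource demand = 11

11


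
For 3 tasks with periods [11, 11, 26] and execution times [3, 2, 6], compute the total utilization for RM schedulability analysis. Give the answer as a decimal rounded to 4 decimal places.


Compute individual utilizations (exact fractions):
  Task 1: C/T = 3/11 (approx. 0.2727)
  Task 2: C/T = 2/11 (approx. 0.1818)
  Task 3: C/T = 6/26 = 3/13 (approx. 0.2308)
Total utilization U = 3/11 + 2/11 + 3/13 = 98/143
Rounded to 4 decimal places: U = 0.6853
RM (Liu & Layland) bound for 3 tasks = 0.779763; compare with U = 98/143 (approx. 0.685315)
U <= bound, so schedulable by RM sufficient condition.

0.6853


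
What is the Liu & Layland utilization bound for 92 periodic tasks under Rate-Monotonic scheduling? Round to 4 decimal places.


Compute 2^(1/92) = 1.0075626620
Subtract 1: 1.0075626620 - 1 = 0.0075626620
Multiply by n: 92 * 0.0075626620 = 0.6957649040
Round to 4 dp: 0.6958

0.6958


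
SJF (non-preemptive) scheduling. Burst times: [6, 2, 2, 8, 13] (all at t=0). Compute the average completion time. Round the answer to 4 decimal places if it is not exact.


SJF order (ascending): [2, 2, 6, 8, 13]
Completion times:
  Job 1: burst=2, C=2
  Job 2: burst=2, C=4
  Job 3: burst=6, C=10
  Job 4: burst=8, C=18
  Job 5: burst=13, C=31
Average completion = 65/5 = 13.0

13.0


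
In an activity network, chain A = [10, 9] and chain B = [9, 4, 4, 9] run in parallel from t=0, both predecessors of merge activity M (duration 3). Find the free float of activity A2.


ES(A2) = sum of predecessors on chain A = 10
EF(A2) = ES + duration = 10 + 9 = 19
Successor of A2 is M. ES(M) = max(sum(A), sum(B)) = max(19, 26) = 26
Free float = ES(successor) - EF(current) = 26 - 19 = 7

7


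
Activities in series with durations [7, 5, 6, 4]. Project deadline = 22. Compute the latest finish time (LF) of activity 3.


LF(activity 3) = deadline - sum of successor durations
Successors: activities 4 through 4 with durations [4]
Sum of successor durations = 4
LF = 22 - 4 = 18

18


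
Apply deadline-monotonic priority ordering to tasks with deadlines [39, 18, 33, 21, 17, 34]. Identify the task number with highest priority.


Sort tasks by relative deadline (ascending):
  Task 5: deadline = 17
  Task 2: deadline = 18
  Task 4: deadline = 21
  Task 3: deadline = 33
  Task 6: deadline = 34
  Task 1: deadline = 39
Priority order (highest first): [5, 2, 4, 3, 6, 1]
Highest priority task = 5

5


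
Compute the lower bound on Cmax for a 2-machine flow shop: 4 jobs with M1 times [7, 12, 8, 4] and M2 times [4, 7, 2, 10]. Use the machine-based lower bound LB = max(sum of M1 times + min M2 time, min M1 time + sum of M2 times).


LB1 = sum(M1 times) + min(M2 times) = 31 + 2 = 33
LB2 = min(M1 times) + sum(M2 times) = 4 + 23 = 27
Lower bound = max(LB1, LB2) = max(33, 27) = 33

33


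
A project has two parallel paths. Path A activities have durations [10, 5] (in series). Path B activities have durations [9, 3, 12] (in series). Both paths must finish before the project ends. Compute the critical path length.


Path A total = 10 + 5 = 15
Path B total = 9 + 3 + 12 = 24
Critical path = longest path = max(15, 24) = 24

24


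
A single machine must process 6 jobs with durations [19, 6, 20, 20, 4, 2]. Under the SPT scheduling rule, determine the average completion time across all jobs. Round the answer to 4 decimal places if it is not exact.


Sort jobs by processing time (SPT order): [2, 4, 6, 19, 20, 20]
Compute completion times sequentially:
  Job 1: processing = 2, completes at 2
  Job 2: processing = 4, completes at 6
  Job 3: processing = 6, completes at 12
  Job 4: processing = 19, completes at 31
  Job 5: processing = 20, completes at 51
  Job 6: processing = 20, completes at 71
Sum of completion times = 173
Average completion time = 173/6 = 28.8333

28.8333


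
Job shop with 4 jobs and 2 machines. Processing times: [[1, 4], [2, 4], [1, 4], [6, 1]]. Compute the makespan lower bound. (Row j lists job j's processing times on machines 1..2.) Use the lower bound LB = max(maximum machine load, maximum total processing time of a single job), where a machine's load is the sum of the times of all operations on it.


Machine loads:
  Machine 1: 1 + 2 + 1 + 6 = 10
  Machine 2: 4 + 4 + 4 + 1 = 13
Max machine load = 13
Job totals:
  Job 1: 5
  Job 2: 6
  Job 3: 5
  Job 4: 7
Max job total = 7
Lower bound = max(13, 7) = 13

13


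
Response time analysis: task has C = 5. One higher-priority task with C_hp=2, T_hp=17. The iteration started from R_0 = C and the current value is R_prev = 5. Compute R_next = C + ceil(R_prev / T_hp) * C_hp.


R_next = C + ceil(R_prev / T_hp) * C_hp
ceil(5 / 17) = ceil(0.2941) = 1
Interference = 1 * 2 = 2
R_next = 5 + 2 = 7

7


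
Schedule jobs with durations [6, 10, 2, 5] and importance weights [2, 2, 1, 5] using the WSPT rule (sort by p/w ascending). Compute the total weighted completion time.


Compute p/w ratios and sort ascending (WSPT): [(5, 5), (2, 1), (6, 2), (10, 2)]
Compute weighted completion times:
  Job (p=5,w=5): C=5, w*C=5*5=25
  Job (p=2,w=1): C=7, w*C=1*7=7
  Job (p=6,w=2): C=13, w*C=2*13=26
  Job (p=10,w=2): C=23, w*C=2*23=46
Total weighted completion time = 104

104


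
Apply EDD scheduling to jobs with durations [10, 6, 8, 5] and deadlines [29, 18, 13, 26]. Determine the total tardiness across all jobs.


Sort by due date (EDD order): [(8, 13), (6, 18), (5, 26), (10, 29)]
Compute completion times and tardiness:
  Job 1: p=8, d=13, C=8, tardiness=max(0,8-13)=0
  Job 2: p=6, d=18, C=14, tardiness=max(0,14-18)=0
  Job 3: p=5, d=26, C=19, tardiness=max(0,19-26)=0
  Job 4: p=10, d=29, C=29, tardiness=max(0,29-29)=0
Total tardiness = 0

0


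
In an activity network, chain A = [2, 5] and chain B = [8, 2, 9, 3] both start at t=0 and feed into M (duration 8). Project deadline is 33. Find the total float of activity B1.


Forward pass: ES(B1) = sum of predecessors on chain B = 0
EF = ES + duration = 0 + 8 = 8
Backward pass: LF(M) = deadline = 33; LS(M) = 33 - 8 = 25
LF(B1) = LS(M) - sum(successors on chain B) = 25 - 14 = 11
LS = LF - duration = 11 - 8 = 3
Total float = LS - ES = 3 - 0 = 3

3


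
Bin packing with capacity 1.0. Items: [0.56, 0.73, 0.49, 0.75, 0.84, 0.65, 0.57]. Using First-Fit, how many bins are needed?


Place items sequentially using First-Fit:
  Item 0.56 -> new Bin 1
  Item 0.73 -> new Bin 2
  Item 0.49 -> new Bin 3
  Item 0.75 -> new Bin 4
  Item 0.84 -> new Bin 5
  Item 0.65 -> new Bin 6
  Item 0.57 -> new Bin 7
Total bins used = 7

7


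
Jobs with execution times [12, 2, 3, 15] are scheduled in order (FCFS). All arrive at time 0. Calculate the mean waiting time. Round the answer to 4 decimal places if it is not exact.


FCFS order (as given): [12, 2, 3, 15]
Waiting times:
  Job 1: wait = 0
  Job 2: wait = 12
  Job 3: wait = 14
  Job 4: wait = 17
Sum of waiting times = 43
Average waiting time = 43/4 = 10.75

10.75


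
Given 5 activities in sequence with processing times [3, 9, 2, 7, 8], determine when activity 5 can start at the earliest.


Activity 5 starts after activities 1 through 4 complete.
Predecessor durations: [3, 9, 2, 7]
ES = 3 + 9 + 2 + 7 = 21

21


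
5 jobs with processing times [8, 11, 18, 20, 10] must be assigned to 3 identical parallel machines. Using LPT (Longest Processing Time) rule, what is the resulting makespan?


Sort jobs in decreasing order (LPT): [20, 18, 11, 10, 8]
Assign each job to the least loaded machine:
  Machine 1: jobs [20], load = 20
  Machine 2: jobs [18, 8], load = 26
  Machine 3: jobs [11, 10], load = 21
Makespan = max load = 26

26


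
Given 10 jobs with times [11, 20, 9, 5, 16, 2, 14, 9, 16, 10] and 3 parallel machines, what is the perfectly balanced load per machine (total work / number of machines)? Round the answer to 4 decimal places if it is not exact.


Total processing time = 11 + 20 + 9 + 5 + 16 + 2 + 14 + 9 + 16 + 10 = 112
Number of machines = 3
Ideal balanced load = 112 / 3 = 37.3333

37.3333


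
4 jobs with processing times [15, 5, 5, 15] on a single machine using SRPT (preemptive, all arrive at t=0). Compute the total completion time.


Since all jobs arrive at t=0, SRPT equals SPT ordering.
SPT order: [5, 5, 15, 15]
Completion times:
  Job 1: p=5, C=5
  Job 2: p=5, C=10
  Job 3: p=15, C=25
  Job 4: p=15, C=40
Total completion time = 5 + 10 + 25 + 40 = 80

80


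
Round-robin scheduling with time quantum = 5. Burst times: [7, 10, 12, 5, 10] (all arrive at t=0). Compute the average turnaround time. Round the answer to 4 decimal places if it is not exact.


Time quantum = 5
Execution trace:
  J1 runs 5 units, time = 5
  J2 runs 5 units, time = 10
  J3 runs 5 units, time = 15
  J4 runs 5 units, time = 20
  J5 runs 5 units, time = 25
  J1 runs 2 units, time = 27
  J2 runs 5 units, time = 32
  J3 runs 5 units, time = 37
  J5 runs 5 units, time = 42
  J3 runs 2 units, time = 44
Finish times: [27, 32, 44, 20, 42]
Average turnaround = 165/5 = 33.0

33.0


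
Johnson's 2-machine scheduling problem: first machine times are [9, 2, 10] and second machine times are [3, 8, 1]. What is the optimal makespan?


Apply Johnson's rule:
  Group 1 (a <= b): [(2, 2, 8)]
  Group 2 (a > b): [(1, 9, 3), (3, 10, 1)]
Optimal job order: [2, 1, 3]
Schedule:
  Job 2: M1 done at 2, M2 done at 10
  Job 1: M1 done at 11, M2 done at 14
  Job 3: M1 done at 21, M2 done at 22
Makespan = 22

22


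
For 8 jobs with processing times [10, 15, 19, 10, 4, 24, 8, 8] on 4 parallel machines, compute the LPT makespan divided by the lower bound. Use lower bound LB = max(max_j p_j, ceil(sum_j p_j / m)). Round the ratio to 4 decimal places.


LPT order: [24, 19, 15, 10, 10, 8, 8, 4]
Machine loads after assignment: [24, 27, 23, 24]
LPT makespan = 27
Lower bound = max(max_job, ceil(total/4)) = max(24, 25) = 25
Ratio = 27 / 25 = 1.08

1.08


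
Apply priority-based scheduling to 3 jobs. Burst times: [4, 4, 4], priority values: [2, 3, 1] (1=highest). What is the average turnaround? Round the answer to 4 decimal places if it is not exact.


Sort by priority (ascending = highest first):
Order: [(1, 4), (2, 4), (3, 4)]
Completion times:
  Priority 1, burst=4, C=4
  Priority 2, burst=4, C=8
  Priority 3, burst=4, C=12
Average turnaround = 24/3 = 8.0

8.0


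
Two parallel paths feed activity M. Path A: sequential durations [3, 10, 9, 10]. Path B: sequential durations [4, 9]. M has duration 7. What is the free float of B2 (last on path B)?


ES(B2) = sum of predecessors on chain B = 4
EF(B2) = ES + duration = 4 + 9 = 13
Successor of B2 is M. ES(M) = max(sum(A), sum(B)) = max(32, 13) = 32
Free float = ES(successor) - EF(current) = 32 - 13 = 19

19


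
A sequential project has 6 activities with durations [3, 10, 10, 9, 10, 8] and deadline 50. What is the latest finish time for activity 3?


LF(activity 3) = deadline - sum of successor durations
Successors: activities 4 through 6 with durations [9, 10, 8]
Sum of successor durations = 27
LF = 50 - 27 = 23

23


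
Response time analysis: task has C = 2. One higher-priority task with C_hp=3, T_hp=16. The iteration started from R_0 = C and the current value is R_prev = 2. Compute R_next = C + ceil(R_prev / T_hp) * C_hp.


R_next = C + ceil(R_prev / T_hp) * C_hp
ceil(2 / 16) = ceil(0.125) = 1
Interference = 1 * 3 = 3
R_next = 2 + 3 = 5

5


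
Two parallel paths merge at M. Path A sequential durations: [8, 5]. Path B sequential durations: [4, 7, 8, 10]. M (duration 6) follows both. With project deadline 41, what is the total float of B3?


Forward pass: ES(B3) = sum of predecessors on chain B = 11
EF = ES + duration = 11 + 8 = 19
Backward pass: LF(M) = deadline = 41; LS(M) = 41 - 6 = 35
LF(B3) = LS(M) - sum(successors on chain B) = 35 - 10 = 25
LS = LF - duration = 25 - 8 = 17
Total float = LS - ES = 17 - 11 = 6

6


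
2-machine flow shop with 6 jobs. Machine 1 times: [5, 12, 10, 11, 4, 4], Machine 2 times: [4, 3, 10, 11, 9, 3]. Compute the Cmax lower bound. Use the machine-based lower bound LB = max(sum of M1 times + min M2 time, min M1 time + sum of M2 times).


LB1 = sum(M1 times) + min(M2 times) = 46 + 3 = 49
LB2 = min(M1 times) + sum(M2 times) = 4 + 40 = 44
Lower bound = max(LB1, LB2) = max(49, 44) = 49

49


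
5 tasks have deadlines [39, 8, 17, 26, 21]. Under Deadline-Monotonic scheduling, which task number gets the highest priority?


Sort tasks by relative deadline (ascending):
  Task 2: deadline = 8
  Task 3: deadline = 17
  Task 5: deadline = 21
  Task 4: deadline = 26
  Task 1: deadline = 39
Priority order (highest first): [2, 3, 5, 4, 1]
Highest priority task = 2

2


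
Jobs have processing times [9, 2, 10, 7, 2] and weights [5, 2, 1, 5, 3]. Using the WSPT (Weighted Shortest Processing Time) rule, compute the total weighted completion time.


Compute p/w ratios and sort ascending (WSPT): [(2, 3), (2, 2), (7, 5), (9, 5), (10, 1)]
Compute weighted completion times:
  Job (p=2,w=3): C=2, w*C=3*2=6
  Job (p=2,w=2): C=4, w*C=2*4=8
  Job (p=7,w=5): C=11, w*C=5*11=55
  Job (p=9,w=5): C=20, w*C=5*20=100
  Job (p=10,w=1): C=30, w*C=1*30=30
Total weighted completion time = 199

199


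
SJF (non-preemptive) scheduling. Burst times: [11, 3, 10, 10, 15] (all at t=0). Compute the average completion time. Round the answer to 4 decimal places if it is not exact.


SJF order (ascending): [3, 10, 10, 11, 15]
Completion times:
  Job 1: burst=3, C=3
  Job 2: burst=10, C=13
  Job 3: burst=10, C=23
  Job 4: burst=11, C=34
  Job 5: burst=15, C=49
Average completion = 122/5 = 24.4

24.4


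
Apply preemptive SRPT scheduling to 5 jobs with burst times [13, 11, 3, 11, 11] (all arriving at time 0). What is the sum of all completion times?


Since all jobs arrive at t=0, SRPT equals SPT ordering.
SPT order: [3, 11, 11, 11, 13]
Completion times:
  Job 1: p=3, C=3
  Job 2: p=11, C=14
  Job 3: p=11, C=25
  Job 4: p=11, C=36
  Job 5: p=13, C=49
Total completion time = 3 + 14 + 25 + 36 + 49 = 127

127


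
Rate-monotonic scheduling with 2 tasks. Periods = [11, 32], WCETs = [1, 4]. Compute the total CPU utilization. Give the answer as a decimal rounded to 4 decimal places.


Compute individual utilizations (exact fractions):
  Task 1: C/T = 1/11 (approx. 0.0909)
  Task 2: C/T = 4/32 = 1/8 (approx. 0.125)
Total utilization U = 1/11 + 1/8 = 19/88
Rounded to 4 decimal places: U = 0.2159
RM (Liu & Layland) bound for 2 tasks = 0.828427; compare with U = 19/88 (approx. 0.215909)
U <= bound, so schedulable by RM sufficient condition.

0.2159


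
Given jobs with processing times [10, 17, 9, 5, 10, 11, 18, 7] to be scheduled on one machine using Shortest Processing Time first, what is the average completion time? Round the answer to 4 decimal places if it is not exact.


Sort jobs by processing time (SPT order): [5, 7, 9, 10, 10, 11, 17, 18]
Compute completion times sequentially:
  Job 1: processing = 5, completes at 5
  Job 2: processing = 7, completes at 12
  Job 3: processing = 9, completes at 21
  Job 4: processing = 10, completes at 31
  Job 5: processing = 10, completes at 41
  Job 6: processing = 11, completes at 52
  Job 7: processing = 17, completes at 69
  Job 8: processing = 18, completes at 87
Sum of completion times = 318
Average completion time = 318/8 = 39.75

39.75


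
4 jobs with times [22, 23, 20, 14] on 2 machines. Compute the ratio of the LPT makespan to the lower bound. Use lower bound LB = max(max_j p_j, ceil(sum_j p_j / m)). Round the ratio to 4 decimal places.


LPT order: [23, 22, 20, 14]
Machine loads after assignment: [37, 42]
LPT makespan = 42
Lower bound = max(max_job, ceil(total/2)) = max(23, 40) = 40
Ratio = 42 / 40 = 1.05

1.05


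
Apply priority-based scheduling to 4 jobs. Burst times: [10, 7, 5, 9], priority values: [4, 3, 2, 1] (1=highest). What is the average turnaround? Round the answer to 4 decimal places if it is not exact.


Sort by priority (ascending = highest first):
Order: [(1, 9), (2, 5), (3, 7), (4, 10)]
Completion times:
  Priority 1, burst=9, C=9
  Priority 2, burst=5, C=14
  Priority 3, burst=7, C=21
  Priority 4, burst=10, C=31
Average turnaround = 75/4 = 18.75

18.75


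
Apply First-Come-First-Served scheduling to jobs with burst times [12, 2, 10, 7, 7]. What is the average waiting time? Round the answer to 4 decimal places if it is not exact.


FCFS order (as given): [12, 2, 10, 7, 7]
Waiting times:
  Job 1: wait = 0
  Job 2: wait = 12
  Job 3: wait = 14
  Job 4: wait = 24
  Job 5: wait = 31
Sum of waiting times = 81
Average waiting time = 81/5 = 16.2

16.2


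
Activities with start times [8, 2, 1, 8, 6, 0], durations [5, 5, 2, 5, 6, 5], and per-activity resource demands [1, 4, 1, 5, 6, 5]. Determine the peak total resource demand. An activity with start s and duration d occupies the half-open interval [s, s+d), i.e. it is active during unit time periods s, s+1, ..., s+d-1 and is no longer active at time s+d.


Each activity i is active on [start_i, start_i + duration_i).
Compute total resource usage per time slot:
  t=0: active resources = [5], total = 5
  t=1: active resources = [1, 5], total = 6
  t=2: active resources = [4, 1, 5], total = 10
  t=3: active resources = [4, 5], total = 9
  t=4: active resources = [4, 5], total = 9
  t=5: active resources = [4], total = 4
  t=6: active resources = [4, 6], total = 10
  t=7: active resources = [6], total = 6
  t=8: active resources = [1, 5, 6], total = 12
  t=9: active resources = [1, 5, 6], total = 12
  t=10: active resources = [1, 5, 6], total = 12
  t=11: active resources = [1, 5, 6], total = 12
  t=12: active resources = [1, 5], total = 6
Peak resource demand = 12

12


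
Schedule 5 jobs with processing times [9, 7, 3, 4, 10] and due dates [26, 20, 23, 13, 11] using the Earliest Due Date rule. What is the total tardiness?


Sort by due date (EDD order): [(10, 11), (4, 13), (7, 20), (3, 23), (9, 26)]
Compute completion times and tardiness:
  Job 1: p=10, d=11, C=10, tardiness=max(0,10-11)=0
  Job 2: p=4, d=13, C=14, tardiness=max(0,14-13)=1
  Job 3: p=7, d=20, C=21, tardiness=max(0,21-20)=1
  Job 4: p=3, d=23, C=24, tardiness=max(0,24-23)=1
  Job 5: p=9, d=26, C=33, tardiness=max(0,33-26)=7
Total tardiness = 10

10


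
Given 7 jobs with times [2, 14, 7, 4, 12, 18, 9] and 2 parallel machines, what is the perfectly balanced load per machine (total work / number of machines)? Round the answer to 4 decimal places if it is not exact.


Total processing time = 2 + 14 + 7 + 4 + 12 + 18 + 9 = 66
Number of machines = 2
Ideal balanced load = 66 / 2 = 33.0

33.0


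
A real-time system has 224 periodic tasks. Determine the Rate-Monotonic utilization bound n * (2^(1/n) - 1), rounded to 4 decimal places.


Compute 2^(1/224) = 1.0030991997
Subtract 1: 1.0030991997 - 1 = 0.0030991997
Multiply by n: 224 * 0.0030991997 = 0.6942207328
Round to 4 dp: 0.6942

0.6942


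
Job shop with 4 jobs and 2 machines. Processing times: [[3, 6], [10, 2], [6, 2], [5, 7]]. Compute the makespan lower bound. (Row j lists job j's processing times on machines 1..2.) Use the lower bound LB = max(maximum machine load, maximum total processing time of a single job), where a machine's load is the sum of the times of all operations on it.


Machine loads:
  Machine 1: 3 + 10 + 6 + 5 = 24
  Machine 2: 6 + 2 + 2 + 7 = 17
Max machine load = 24
Job totals:
  Job 1: 9
  Job 2: 12
  Job 3: 8
  Job 4: 12
Max job total = 12
Lower bound = max(24, 12) = 24

24


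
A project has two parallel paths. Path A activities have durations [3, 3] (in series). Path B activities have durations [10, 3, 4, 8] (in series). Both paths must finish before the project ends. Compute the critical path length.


Path A total = 3 + 3 = 6
Path B total = 10 + 3 + 4 + 8 = 25
Critical path = longest path = max(6, 25) = 25

25


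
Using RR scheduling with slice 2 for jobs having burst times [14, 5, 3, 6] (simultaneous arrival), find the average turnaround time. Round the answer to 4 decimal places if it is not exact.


Time quantum = 2
Execution trace:
  J1 runs 2 units, time = 2
  J2 runs 2 units, time = 4
  J3 runs 2 units, time = 6
  J4 runs 2 units, time = 8
  J1 runs 2 units, time = 10
  J2 runs 2 units, time = 12
  J3 runs 1 units, time = 13
  J4 runs 2 units, time = 15
  J1 runs 2 units, time = 17
  J2 runs 1 units, time = 18
  J4 runs 2 units, time = 20
  J1 runs 2 units, time = 22
  J1 runs 2 units, time = 24
  J1 runs 2 units, time = 26
  J1 runs 2 units, time = 28
Finish times: [28, 18, 13, 20]
Average turnaround = 79/4 = 19.75

19.75


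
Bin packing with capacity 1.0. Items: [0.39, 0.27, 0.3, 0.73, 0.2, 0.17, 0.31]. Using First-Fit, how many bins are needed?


Place items sequentially using First-Fit:
  Item 0.39 -> new Bin 1
  Item 0.27 -> Bin 1 (now 0.66)
  Item 0.3 -> Bin 1 (now 0.96)
  Item 0.73 -> new Bin 2
  Item 0.2 -> Bin 2 (now 0.93)
  Item 0.17 -> new Bin 3
  Item 0.31 -> Bin 3 (now 0.48)
Total bins used = 3

3


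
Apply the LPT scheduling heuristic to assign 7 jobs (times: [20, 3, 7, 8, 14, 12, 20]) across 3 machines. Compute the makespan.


Sort jobs in decreasing order (LPT): [20, 20, 14, 12, 8, 7, 3]
Assign each job to the least loaded machine:
  Machine 1: jobs [20, 8], load = 28
  Machine 2: jobs [20, 7], load = 27
  Machine 3: jobs [14, 12, 3], load = 29
Makespan = max load = 29

29


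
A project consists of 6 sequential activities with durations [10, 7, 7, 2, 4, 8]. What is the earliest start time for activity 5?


Activity 5 starts after activities 1 through 4 complete.
Predecessor durations: [10, 7, 7, 2]
ES = 10 + 7 + 7 + 2 = 26

26


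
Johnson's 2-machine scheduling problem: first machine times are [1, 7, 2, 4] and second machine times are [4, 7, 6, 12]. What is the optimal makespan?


Apply Johnson's rule:
  Group 1 (a <= b): [(1, 1, 4), (3, 2, 6), (4, 4, 12), (2, 7, 7)]
  Group 2 (a > b): []
Optimal job order: [1, 3, 4, 2]
Schedule:
  Job 1: M1 done at 1, M2 done at 5
  Job 3: M1 done at 3, M2 done at 11
  Job 4: M1 done at 7, M2 done at 23
  Job 2: M1 done at 14, M2 done at 30
Makespan = 30

30


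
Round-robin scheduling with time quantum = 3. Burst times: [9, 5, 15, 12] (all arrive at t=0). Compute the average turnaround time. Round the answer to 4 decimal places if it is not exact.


Time quantum = 3
Execution trace:
  J1 runs 3 units, time = 3
  J2 runs 3 units, time = 6
  J3 runs 3 units, time = 9
  J4 runs 3 units, time = 12
  J1 runs 3 units, time = 15
  J2 runs 2 units, time = 17
  J3 runs 3 units, time = 20
  J4 runs 3 units, time = 23
  J1 runs 3 units, time = 26
  J3 runs 3 units, time = 29
  J4 runs 3 units, time = 32
  J3 runs 3 units, time = 35
  J4 runs 3 units, time = 38
  J3 runs 3 units, time = 41
Finish times: [26, 17, 41, 38]
Average turnaround = 122/4 = 30.5

30.5


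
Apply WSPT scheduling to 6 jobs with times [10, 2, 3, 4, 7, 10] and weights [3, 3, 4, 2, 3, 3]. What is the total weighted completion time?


Compute p/w ratios and sort ascending (WSPT): [(2, 3), (3, 4), (4, 2), (7, 3), (10, 3), (10, 3)]
Compute weighted completion times:
  Job (p=2,w=3): C=2, w*C=3*2=6
  Job (p=3,w=4): C=5, w*C=4*5=20
  Job (p=4,w=2): C=9, w*C=2*9=18
  Job (p=7,w=3): C=16, w*C=3*16=48
  Job (p=10,w=3): C=26, w*C=3*26=78
  Job (p=10,w=3): C=36, w*C=3*36=108
Total weighted completion time = 278

278


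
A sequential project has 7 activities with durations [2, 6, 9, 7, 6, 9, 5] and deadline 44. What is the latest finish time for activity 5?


LF(activity 5) = deadline - sum of successor durations
Successors: activities 6 through 7 with durations [9, 5]
Sum of successor durations = 14
LF = 44 - 14 = 30

30


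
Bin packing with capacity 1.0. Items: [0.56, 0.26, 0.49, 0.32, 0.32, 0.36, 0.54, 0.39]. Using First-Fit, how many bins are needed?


Place items sequentially using First-Fit:
  Item 0.56 -> new Bin 1
  Item 0.26 -> Bin 1 (now 0.82)
  Item 0.49 -> new Bin 2
  Item 0.32 -> Bin 2 (now 0.81)
  Item 0.32 -> new Bin 3
  Item 0.36 -> Bin 3 (now 0.68)
  Item 0.54 -> new Bin 4
  Item 0.39 -> Bin 4 (now 0.93)
Total bins used = 4

4


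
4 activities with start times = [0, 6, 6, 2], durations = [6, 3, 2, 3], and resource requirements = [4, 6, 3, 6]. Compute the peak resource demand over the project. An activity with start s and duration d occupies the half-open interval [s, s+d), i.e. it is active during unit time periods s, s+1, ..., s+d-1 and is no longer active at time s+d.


Each activity i is active on [start_i, start_i + duration_i).
Compute total resource usage per time slot:
  t=0: active resources = [4], total = 4
  t=1: active resources = [4], total = 4
  t=2: active resources = [4, 6], total = 10
  t=3: active resources = [4, 6], total = 10
  t=4: active resources = [4, 6], total = 10
  t=5: active resources = [4], total = 4
  t=6: active resources = [6, 3], total = 9
  t=7: active resources = [6, 3], total = 9
  t=8: active resources = [6], total = 6
Peak resource demand = 10

10


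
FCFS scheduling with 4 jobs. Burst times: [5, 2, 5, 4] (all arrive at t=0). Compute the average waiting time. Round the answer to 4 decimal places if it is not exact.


FCFS order (as given): [5, 2, 5, 4]
Waiting times:
  Job 1: wait = 0
  Job 2: wait = 5
  Job 3: wait = 7
  Job 4: wait = 12
Sum of waiting times = 24
Average waiting time = 24/4 = 6.0

6.0


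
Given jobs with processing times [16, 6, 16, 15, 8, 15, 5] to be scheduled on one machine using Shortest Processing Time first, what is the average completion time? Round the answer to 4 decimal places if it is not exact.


Sort jobs by processing time (SPT order): [5, 6, 8, 15, 15, 16, 16]
Compute completion times sequentially:
  Job 1: processing = 5, completes at 5
  Job 2: processing = 6, completes at 11
  Job 3: processing = 8, completes at 19
  Job 4: processing = 15, completes at 34
  Job 5: processing = 15, completes at 49
  Job 6: processing = 16, completes at 65
  Job 7: processing = 16, completes at 81
Sum of completion times = 264
Average completion time = 264/7 = 37.7143

37.7143


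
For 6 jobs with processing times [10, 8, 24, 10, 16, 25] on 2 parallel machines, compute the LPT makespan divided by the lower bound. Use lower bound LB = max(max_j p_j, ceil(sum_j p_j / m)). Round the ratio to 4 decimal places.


LPT order: [25, 24, 16, 10, 10, 8]
Machine loads after assignment: [45, 48]
LPT makespan = 48
Lower bound = max(max_job, ceil(total/2)) = max(25, 47) = 47
Ratio = 48 / 47 = 1.0213

1.0213


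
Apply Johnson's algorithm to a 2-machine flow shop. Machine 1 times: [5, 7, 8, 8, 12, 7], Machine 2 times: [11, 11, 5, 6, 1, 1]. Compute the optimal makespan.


Apply Johnson's rule:
  Group 1 (a <= b): [(1, 5, 11), (2, 7, 11)]
  Group 2 (a > b): [(4, 8, 6), (3, 8, 5), (5, 12, 1), (6, 7, 1)]
Optimal job order: [1, 2, 4, 3, 5, 6]
Schedule:
  Job 1: M1 done at 5, M2 done at 16
  Job 2: M1 done at 12, M2 done at 27
  Job 4: M1 done at 20, M2 done at 33
  Job 3: M1 done at 28, M2 done at 38
  Job 5: M1 done at 40, M2 done at 41
  Job 6: M1 done at 47, M2 done at 48
Makespan = 48

48


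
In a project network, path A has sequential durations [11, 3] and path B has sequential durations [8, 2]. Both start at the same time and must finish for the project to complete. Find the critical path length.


Path A total = 11 + 3 = 14
Path B total = 8 + 2 = 10
Critical path = longest path = max(14, 10) = 14

14


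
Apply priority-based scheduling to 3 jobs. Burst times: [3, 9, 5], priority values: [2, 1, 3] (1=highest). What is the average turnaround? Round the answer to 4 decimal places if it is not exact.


Sort by priority (ascending = highest first):
Order: [(1, 9), (2, 3), (3, 5)]
Completion times:
  Priority 1, burst=9, C=9
  Priority 2, burst=3, C=12
  Priority 3, burst=5, C=17
Average turnaround = 38/3 = 12.6667

12.6667


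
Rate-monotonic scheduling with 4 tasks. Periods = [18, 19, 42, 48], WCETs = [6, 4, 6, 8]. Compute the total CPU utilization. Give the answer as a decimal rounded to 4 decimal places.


Compute individual utilizations (exact fractions):
  Task 1: C/T = 6/18 = 1/3 (approx. 0.3333)
  Task 2: C/T = 4/19 (approx. 0.2105)
  Task 3: C/T = 6/42 = 1/7 (approx. 0.1429)
  Task 4: C/T = 8/48 = 1/6 (approx. 0.1667)
Total utilization U = 1/3 + 4/19 + 1/7 + 1/6 = 227/266
Rounded to 4 decimal places: U = 0.8534
RM (Liu & Layland) bound for 4 tasks = 0.756828; compare with U = 227/266 (approx. 0.853383)
bound < U <= 1, so the RM sufficient condition is not met (inconclusive; an exact test such as response-time analysis is needed).

0.8534


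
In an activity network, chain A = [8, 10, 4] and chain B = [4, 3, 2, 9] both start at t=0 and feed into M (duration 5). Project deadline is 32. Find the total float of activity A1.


Forward pass: ES(A1) = sum of predecessors on chain A = 0
EF = ES + duration = 0 + 8 = 8
Backward pass: LF(M) = deadline = 32; LS(M) = 32 - 5 = 27
LF(A1) = LS(M) - sum(successors on chain A) = 27 - 14 = 13
LS = LF - duration = 13 - 8 = 5
Total float = LS - ES = 5 - 0 = 5

5


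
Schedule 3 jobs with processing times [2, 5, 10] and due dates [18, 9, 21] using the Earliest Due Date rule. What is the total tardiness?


Sort by due date (EDD order): [(5, 9), (2, 18), (10, 21)]
Compute completion times and tardiness:
  Job 1: p=5, d=9, C=5, tardiness=max(0,5-9)=0
  Job 2: p=2, d=18, C=7, tardiness=max(0,7-18)=0
  Job 3: p=10, d=21, C=17, tardiness=max(0,17-21)=0
Total tardiness = 0

0
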